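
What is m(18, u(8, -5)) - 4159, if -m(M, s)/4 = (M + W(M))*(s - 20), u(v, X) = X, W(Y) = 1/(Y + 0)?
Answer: -21181/9 ≈ -2353.4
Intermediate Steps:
W(Y) = 1/Y
m(M, s) = -4*(-20 + s)*(M + 1/M) (m(M, s) = -4*(M + 1/M)*(s - 20) = -4*(M + 1/M)*(-20 + s) = -4*(-20 + s)*(M + 1/M))
m(18, u(8, -5)) - 4159 = 4*(20 - 1*(-5) + 18²*(20 - 1*(-5)))/18 - 4159 = 4*(1/18)*(20 + 5 + 324*(20 + 5)) - 4159 = 4*(1/18)*(20 + 5 + 324*25) - 4159 = 4*(1/18)*(20 + 5 + 8100) - 4159 = 4*(1/18)*8125 - 4159 = 16250/9 - 4159 = -21181/9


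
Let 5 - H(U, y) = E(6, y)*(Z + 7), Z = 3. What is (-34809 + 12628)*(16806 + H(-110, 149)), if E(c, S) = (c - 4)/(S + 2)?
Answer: -56305159821/151 ≈ -3.7288e+8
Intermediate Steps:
E(c, S) = (-4 + c)/(2 + S)
H(U, y) = 5 - 20/(2 + y) (H(U, y) = 5 - (-4 + 6)/(2 + y)*(3 + 7) = 5 - 2/(2 + y)*10 = 5 - 20/(2 + y))
(-34809 + 12628)*(16806 + H(-110, 149)) = (-34809 + 12628)*(16806 + 5*(-2 + 149)/(2 + 149)) = -22181*(16806 + 5*147/151) = -22181*(16806 + 5*(1/151)*147) = -22181*(16806 + 735/151) = -22181*2538441/151 = -56305159821/151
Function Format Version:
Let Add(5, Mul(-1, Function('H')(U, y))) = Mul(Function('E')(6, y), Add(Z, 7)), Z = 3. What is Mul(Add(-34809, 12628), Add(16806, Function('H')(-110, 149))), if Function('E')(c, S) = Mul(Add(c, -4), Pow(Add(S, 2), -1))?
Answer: Rational(-56305159821, 151) ≈ -3.7288e+8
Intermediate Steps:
Function('E')(c, S) = Mul(Pow(Add(2, S), -1), Add(-4, c)) (Function('E')(c, S) = Mul(Add(-4, c), Pow(Add(2, S), -1)) = Mul(Pow(Add(2, S), -1), Add(-4, c)))
Function('H')(U, y) = Add(5, Mul(-20, Pow(Add(2, y), -1))) (Function('H')(U, y) = Add(5, Mul(-1, Mul(Mul(Pow(Add(2, y), -1), Add(-4, 6)), Add(3, 7)))) = Add(5, Mul(-1, Mul(Mul(Pow(Add(2, y), -1), 2), 10))) = Add(5, Mul(-1, Mul(Mul(2, Pow(Add(2, y), -1)), 10))) = Add(5, Mul(-1, Mul(20, Pow(Add(2, y), -1)))) = Add(5, Mul(-20, Pow(Add(2, y), -1))))
Mul(Add(-34809, 12628), Add(16806, Function('H')(-110, 149))) = Mul(Add(-34809, 12628), Add(16806, Mul(5, Pow(Add(2, 149), -1), Add(-2, 149)))) = Mul(-22181, Add(16806, Mul(5, Pow(151, -1), 147))) = Mul(-22181, Add(16806, Mul(5, Rational(1, 151), 147))) = Mul(-22181, Add(16806, Rational(735, 151))) = Mul(-22181, Rational(2538441, 151)) = Rational(-56305159821, 151)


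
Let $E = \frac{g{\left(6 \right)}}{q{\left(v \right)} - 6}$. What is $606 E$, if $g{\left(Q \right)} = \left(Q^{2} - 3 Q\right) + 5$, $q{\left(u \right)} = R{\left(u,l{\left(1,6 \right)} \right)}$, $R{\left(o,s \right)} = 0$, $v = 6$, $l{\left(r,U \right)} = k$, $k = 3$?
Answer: $-2323$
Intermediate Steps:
$l{\left(r,U \right)} = 3$
$q{\left(u \right)} = 0$
$g{\left(Q \right)} = 5 + Q^{2} - 3 Q$
$E = - \frac{23}{6}$ ($E = \frac{5 + 6^{2} - 18}{0 - 6} = \frac{5 + 36 - 18}{-6} = \left(- \frac{1}{6}\right) 23 = - \frac{23}{6} \approx -3.8333$)
$606 E = 606 \left(- \frac{23}{6}\right) = -2323$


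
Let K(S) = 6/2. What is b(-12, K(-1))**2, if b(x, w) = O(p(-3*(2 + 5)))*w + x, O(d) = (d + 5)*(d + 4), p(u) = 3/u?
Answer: 4691556/2401 ≈ 1954.0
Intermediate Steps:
O(d) = (4 + d)*(5 + d) (O(d) = (5 + d)*(4 + d) = (4 + d)*(5 + d))
K(S) = 3 (K(S) = 6*(1/2) = 3)
b(x, w) = x + 918*w/49 (b(x, w) = (20 + (3/((-3*(2 + 5))))**2 + 9*(3/((-3*(2 + 5)))))*w + x = (20 + (3/((-3*7)))**2 + 9*(3/((-3*7))))*w + x = (20 + (3/(-21))**2 + 9*(3/(-21)))*w + x = (20 + (3*(-1/21))**2 + 9*(3*(-1/21)))*w + x = (20 + (-1/7)**2 + 9*(-1/7))*w + x = (20 + 1/49 - 9/7)*w + x = 918*w/49 + x = x + 918*w/49)
b(-12, K(-1))**2 = (-12 + (918/49)*3)**2 = (-12 + 2754/49)**2 = (2166/49)**2 = 4691556/2401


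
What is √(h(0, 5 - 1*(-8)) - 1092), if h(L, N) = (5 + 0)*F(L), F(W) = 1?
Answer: I*√1087 ≈ 32.97*I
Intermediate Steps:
h(L, N) = 5 (h(L, N) = (5 + 0)*1 = 5*1 = 5)
√(h(0, 5 - 1*(-8)) - 1092) = √(5 - 1092) = √(-1087) = I*√1087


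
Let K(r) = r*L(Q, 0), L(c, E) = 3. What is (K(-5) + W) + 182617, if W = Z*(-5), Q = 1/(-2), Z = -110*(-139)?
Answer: 106152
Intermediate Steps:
Z = 15290
Q = -½ (Q = 1*(-½) = -½ ≈ -0.50000)
W = -76450 (W = 15290*(-5) = -76450)
K(r) = 3*r (K(r) = r*3 = 3*r)
(K(-5) + W) + 182617 = (3*(-5) - 76450) + 182617 = (-15 - 76450) + 182617 = -76465 + 182617 = 106152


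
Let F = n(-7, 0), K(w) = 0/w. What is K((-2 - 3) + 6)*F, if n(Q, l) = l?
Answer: 0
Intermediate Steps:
K(w) = 0
F = 0
K((-2 - 3) + 6)*F = 0*0 = 0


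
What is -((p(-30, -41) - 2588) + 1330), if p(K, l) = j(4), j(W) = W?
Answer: 1254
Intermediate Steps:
p(K, l) = 4
-((p(-30, -41) - 2588) + 1330) = -((4 - 2588) + 1330) = -(-2584 + 1330) = -1*(-1254) = 1254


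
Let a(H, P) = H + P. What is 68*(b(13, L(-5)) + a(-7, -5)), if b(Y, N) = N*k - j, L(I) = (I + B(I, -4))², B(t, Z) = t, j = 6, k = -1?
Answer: -8024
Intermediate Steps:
L(I) = 4*I² (L(I) = (I + I)² = (2*I)² = 4*I²)
b(Y, N) = -6 - N (b(Y, N) = N*(-1) - 1*6 = -N - 6 = -6 - N)
68*(b(13, L(-5)) + a(-7, -5)) = 68*((-6 - 4*(-5)²) + (-7 - 5)) = 68*((-6 - 4*25) - 12) = 68*((-6 - 1*100) - 12) = 68*((-6 - 100) - 12) = 68*(-106 - 12) = 68*(-118) = -8024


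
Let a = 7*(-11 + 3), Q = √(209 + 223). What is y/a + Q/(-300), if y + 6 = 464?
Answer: -229/28 - √3/25 ≈ -8.2478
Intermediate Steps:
y = 458 (y = -6 + 464 = 458)
Q = 12*√3 (Q = √432 = 12*√3 ≈ 20.785)
a = -56 (a = 7*(-8) = -56)
y/a + Q/(-300) = 458/(-56) + (12*√3)/(-300) = 458*(-1/56) + (12*√3)*(-1/300) = -229/28 - √3/25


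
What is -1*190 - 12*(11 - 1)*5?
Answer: -790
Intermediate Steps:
-1*190 - 12*(11 - 1)*5 = -190 - 120*5 = -190 - 12*50 = -190 - 600 = -790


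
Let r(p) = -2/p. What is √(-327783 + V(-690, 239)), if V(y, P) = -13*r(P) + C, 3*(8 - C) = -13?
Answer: I*√168503238330/717 ≈ 572.51*I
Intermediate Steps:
C = 37/3 (C = 8 - ⅓*(-13) = 8 + 13/3 = 37/3 ≈ 12.333)
V(y, P) = 37/3 + 26/P (V(y, P) = -(-26)/P + 37/3 = 26/P + 37/3 = 37/3 + 26/P)
√(-327783 + V(-690, 239)) = √(-327783 + (37/3 + 26/239)) = √(-327783 + 8921/717) = √(-235011490/717) = I*√168503238330/717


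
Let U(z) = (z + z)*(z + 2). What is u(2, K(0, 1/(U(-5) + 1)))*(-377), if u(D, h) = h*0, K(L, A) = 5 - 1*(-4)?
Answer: 0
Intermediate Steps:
U(z) = 2*z*(2 + z) (U(z) = (2*z)*(2 + z) = 2*z*(2 + z))
K(L, A) = 9 (K(L, A) = 5 + 4 = 9)
u(D, h) = 0
u(2, K(0, 1/(U(-5) + 1)))*(-377) = 0*(-377) = 0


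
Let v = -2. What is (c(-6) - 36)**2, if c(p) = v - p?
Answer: 1024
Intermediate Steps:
c(p) = -2 - p
(c(-6) - 36)**2 = ((-2 - 1*(-6)) - 36)**2 = ((-2 + 6) - 36)**2 = (4 - 36)**2 = (-32)**2 = 1024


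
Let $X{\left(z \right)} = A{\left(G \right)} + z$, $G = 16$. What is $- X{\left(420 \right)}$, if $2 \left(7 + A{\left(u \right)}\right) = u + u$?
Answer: $-429$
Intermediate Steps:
$A{\left(u \right)} = -7 + u$ ($A{\left(u \right)} = -7 + \frac{u + u}{2} = -7 + \frac{2 u}{2} = -7 + u$)
$X{\left(z \right)} = 9 + z$ ($X{\left(z \right)} = \left(-7 + 16\right) + z = 9 + z$)
$- X{\left(420 \right)} = - (9 + 420) = \left(-1\right) 429 = -429$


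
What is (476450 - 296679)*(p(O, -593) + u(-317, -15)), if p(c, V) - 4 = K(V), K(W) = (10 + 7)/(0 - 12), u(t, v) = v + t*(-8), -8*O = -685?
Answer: 5444005193/12 ≈ 4.5367e+8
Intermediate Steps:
O = 685/8 (O = -⅛*(-685) = 685/8 ≈ 85.625)
u(t, v) = v - 8*t
K(W) = -17/12 (K(W) = 17/(-12) = 17*(-1/12) = -17/12)
p(c, V) = 31/12 (p(c, V) = 4 - 17/12 = 31/12)
(476450 - 296679)*(p(O, -593) + u(-317, -15)) = (476450 - 296679)*(31/12 + (-15 - 8*(-317))) = 179771*(31/12 + (-15 + 2536)) = 179771*(31/12 + 2521) = 179771*(30283/12) = 5444005193/12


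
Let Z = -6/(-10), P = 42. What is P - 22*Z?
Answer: 144/5 ≈ 28.800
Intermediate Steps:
Z = 3/5 (Z = -6*(-1/10) = 3/5 ≈ 0.60000)
P - 22*Z = 42 - 22*3/5 = 42 - 66/5 = 144/5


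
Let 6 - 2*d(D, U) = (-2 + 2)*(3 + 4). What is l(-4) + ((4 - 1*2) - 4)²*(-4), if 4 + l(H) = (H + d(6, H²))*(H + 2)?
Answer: -18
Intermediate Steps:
d(D, U) = 3 (d(D, U) = 3 - (-2 + 2)*(3 + 4)/2 = 3 - 0*7 = 3 - ½*0 = 3 + 0 = 3)
l(H) = -4 + (2 + H)*(3 + H) (l(H) = -4 + (H + 3)*(H + 2) = -4 + (3 + H)*(2 + H) = -4 + (2 + H)*(3 + H))
l(-4) + ((4 - 1*2) - 4)²*(-4) = (2 + (-4)² + 5*(-4)) + ((4 - 1*2) - 4)²*(-4) = (2 + 16 - 20) + ((4 - 2) - 4)²*(-4) = -2 + (2 - 4)²*(-4) = -2 + (-2)²*(-4) = -2 + 4*(-4) = -2 - 16 = -18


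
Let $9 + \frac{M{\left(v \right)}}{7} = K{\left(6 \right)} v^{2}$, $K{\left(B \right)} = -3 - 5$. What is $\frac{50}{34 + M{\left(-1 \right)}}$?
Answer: $- \frac{10}{17} \approx -0.58823$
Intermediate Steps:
$K{\left(B \right)} = -8$ ($K{\left(B \right)} = -3 - 5 = -8$)
$M{\left(v \right)} = -63 - 56 v^{2}$ ($M{\left(v \right)} = -63 + 7 \left(- 8 v^{2}\right) = -63 - 56 v^{2}$)
$\frac{50}{34 + M{\left(-1 \right)}} = \frac{50}{34 - \left(63 + 56 \left(-1\right)^{2}\right)} = \frac{50}{34 - 119} = \frac{50}{-85} = 50 \left(- \frac{1}{85}\right) = - \frac{10}{17}$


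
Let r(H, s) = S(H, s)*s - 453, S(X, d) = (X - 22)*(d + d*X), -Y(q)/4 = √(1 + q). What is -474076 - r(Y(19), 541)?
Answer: -87692561 - 49170408*√5 ≈ -1.9764e+8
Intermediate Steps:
Y(q) = -4*√(1 + q)
S(X, d) = (-22 + X)*(d + X*d)
r(H, s) = -453 + s²*(-22 + H² - 21*H) (r(H, s) = (s*(-22 + H² - 21*H))*s - 453 = s²*(-22 + H² - 21*H) - 453 = -453 + s²*(-22 + H² - 21*H))
-474076 - r(Y(19), 541) = -474076 - (-453 + 541²*(-22 + (-4*√(1 + 19))² - (-84)*√(1 + 19))) = -474076 - (-453 + 292681*(-22 + (-8*√5)² - (-84)*√20)) = -474076 - (-453 + 292681*(-22 + (-8*√5)² - (-84)*2*√5)) = -474076 - (-453 + 292681*(-22 + (-8*√5)² - (-168)*√5)) = -474076 - (-453 + 292681*(-22 + 320 + 168*√5)) = -474076 - (-453 + 292681*(298 + 168*√5)) = -474076 - (-453 + (87218938 + 49170408*√5)) = -474076 - (87218485 + 49170408*√5) = -474076 + (-87218485 - 49170408*√5) = -87692561 - 49170408*√5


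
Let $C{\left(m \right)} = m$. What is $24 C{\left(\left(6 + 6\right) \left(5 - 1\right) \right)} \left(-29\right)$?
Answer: $-33408$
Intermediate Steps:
$24 C{\left(\left(6 + 6\right) \left(5 - 1\right) \right)} \left(-29\right) = 24 \left(6 + 6\right) \left(5 - 1\right) \left(-29\right) = 24 \cdot 12 \cdot 4 \left(-29\right) = 24 \cdot 48 \left(-29\right) = 1152 \left(-29\right) = -33408$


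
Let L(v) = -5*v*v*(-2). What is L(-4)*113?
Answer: 18080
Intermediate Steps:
L(v) = 10*v² (L(v) = -5*v²*(-2) = 10*v²)
L(-4)*113 = (10*(-4)²)*113 = (10*16)*113 = 160*113 = 18080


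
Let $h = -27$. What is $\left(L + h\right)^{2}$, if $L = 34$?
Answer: $49$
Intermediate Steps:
$\left(L + h\right)^{2} = \left(34 - 27\right)^{2} = 7^{2} = 49$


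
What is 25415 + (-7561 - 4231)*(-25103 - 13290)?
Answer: 452755671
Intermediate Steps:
25415 + (-7561 - 4231)*(-25103 - 13290) = 25415 - 11792*(-38393) = 25415 + 452730256 = 452755671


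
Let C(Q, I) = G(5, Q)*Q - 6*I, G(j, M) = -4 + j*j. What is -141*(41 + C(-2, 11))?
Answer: 9447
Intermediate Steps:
G(j, M) = -4 + j²
C(Q, I) = -6*I + 21*Q (C(Q, I) = (-4 + 5²)*Q - 6*I = (-4 + 25)*Q - 6*I = 21*Q - 6*I = -6*I + 21*Q)
-141*(41 + C(-2, 11)) = -141*(41 + (-6*11 + 21*(-2))) = -141*(41 + (-66 - 42)) = -141*(41 - 108) = -141*(-67) = 9447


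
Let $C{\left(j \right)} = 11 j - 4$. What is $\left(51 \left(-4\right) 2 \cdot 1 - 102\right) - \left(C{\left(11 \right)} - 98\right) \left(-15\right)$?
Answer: $-225$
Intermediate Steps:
$C{\left(j \right)} = -4 + 11 j$
$\left(51 \left(-4\right) 2 \cdot 1 - 102\right) - \left(C{\left(11 \right)} - 98\right) \left(-15\right) = \left(51 \left(-4\right) 2 \cdot 1 - 102\right) - \left(\left(-4 + 11 \cdot 11\right) - 98\right) \left(-15\right) = \left(51 \left(\left(-8\right) 1\right) - 102\right) - \left(\left(-4 + 121\right) - 98\right) \left(-15\right) = \left(51 \left(-8\right) - 102\right) - \left(117 - 98\right) \left(-15\right) = \left(-408 - 102\right) - 19 \left(-15\right) = -510 - -285 = -510 + 285 = -225$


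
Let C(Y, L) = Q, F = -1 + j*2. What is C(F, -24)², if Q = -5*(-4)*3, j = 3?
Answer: 3600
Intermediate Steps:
F = 5 (F = -1 + 3*2 = -1 + 6 = 5)
Q = 60 (Q = 20*3 = 60)
C(Y, L) = 60
C(F, -24)² = 60² = 3600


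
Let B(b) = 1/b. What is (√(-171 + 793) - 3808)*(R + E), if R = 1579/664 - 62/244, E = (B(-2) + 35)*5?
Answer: -3366732292/5063 + 7072967*√622/40504 ≈ -6.6061e+5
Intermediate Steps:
E = 345/2 (E = (1/(-2) + 35)*5 = (-½ + 35)*5 = (69/2)*5 = 345/2 ≈ 172.50)
R = 86027/40504 (R = 1579*(1/664) - 62*1/244 = 1579/664 - 31/122 = 86027/40504 ≈ 2.1239)
(√(-171 + 793) - 3808)*(R + E) = (√(-171 + 793) - 3808)*(86027/40504 + 345/2) = (√622 - 3808)*(7072967/40504) = (-3808 + √622)*(7072967/40504) = -3366732292/5063 + 7072967*√622/40504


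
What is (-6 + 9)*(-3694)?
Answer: -11082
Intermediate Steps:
(-6 + 9)*(-3694) = 3*(-3694) = -11082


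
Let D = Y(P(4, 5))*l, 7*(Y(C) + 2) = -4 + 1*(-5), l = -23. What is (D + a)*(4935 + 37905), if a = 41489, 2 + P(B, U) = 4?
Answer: 1780626240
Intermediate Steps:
P(B, U) = 2 (P(B, U) = -2 + 4 = 2)
Y(C) = -23/7 (Y(C) = -2 + (-4 + 1*(-5))/7 = -2 + (-4 - 5)/7 = -2 + (⅐)*(-9) = -2 - 9/7 = -23/7)
D = 529/7 (D = -23/7*(-23) = 529/7 ≈ 75.571)
(D + a)*(4935 + 37905) = (529/7 + 41489)*(4935 + 37905) = (290952/7)*42840 = 1780626240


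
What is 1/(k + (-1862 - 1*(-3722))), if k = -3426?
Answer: -1/1566 ≈ -0.00063857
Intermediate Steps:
1/(k + (-1862 - 1*(-3722))) = 1/(-3426 + (-1862 - 1*(-3722))) = 1/(-3426 + (-1862 + 3722)) = 1/(-3426 + 1860) = 1/(-1566) = -1/1566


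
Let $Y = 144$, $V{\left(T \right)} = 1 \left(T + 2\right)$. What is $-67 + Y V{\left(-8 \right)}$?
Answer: $-931$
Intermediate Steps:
$V{\left(T \right)} = 2 + T$ ($V{\left(T \right)} = 1 \left(2 + T\right) = 2 + T$)
$-67 + Y V{\left(-8 \right)} = -67 + 144 \left(2 - 8\right) = -67 + 144 \left(-6\right) = -67 - 864 = -931$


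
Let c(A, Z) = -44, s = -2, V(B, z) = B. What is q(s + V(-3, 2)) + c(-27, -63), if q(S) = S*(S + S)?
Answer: 6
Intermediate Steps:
q(S) = 2*S**2 (q(S) = S*(2*S) = 2*S**2)
q(s + V(-3, 2)) + c(-27, -63) = 2*(-2 - 3)**2 - 44 = 2*(-5)**2 - 44 = 2*25 - 44 = 50 - 44 = 6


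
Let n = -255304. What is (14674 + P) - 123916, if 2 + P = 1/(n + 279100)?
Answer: -2599570223/23796 ≈ -1.0924e+5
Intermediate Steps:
P = -47591/23796 (P = -2 + 1/(-255304 + 279100) = -2 + 1/23796 = -47591/23796 ≈ -2.0000)
(14674 + P) - 123916 = (14674 - 47591/23796) - 123916 = 349134913/23796 - 123916 = -2599570223/23796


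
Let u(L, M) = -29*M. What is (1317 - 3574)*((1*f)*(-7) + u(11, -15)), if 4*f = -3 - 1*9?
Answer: -1029192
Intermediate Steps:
f = -3 (f = (-3 - 1*9)/4 = (-3 - 9)/4 = (¼)*(-12) = -3)
(1317 - 3574)*((1*f)*(-7) + u(11, -15)) = (1317 - 3574)*((1*(-3))*(-7) - 29*(-15)) = -2257*(-3*(-7) + 435) = -2257*(21 + 435) = -2257*456 = -1029192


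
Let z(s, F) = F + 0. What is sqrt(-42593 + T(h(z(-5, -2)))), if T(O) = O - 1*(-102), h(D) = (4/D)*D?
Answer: I*sqrt(42487) ≈ 206.12*I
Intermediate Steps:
z(s, F) = F
h(D) = 4
T(O) = 102 + O (T(O) = O + 102 = 102 + O)
sqrt(-42593 + T(h(z(-5, -2)))) = sqrt(-42593 + (102 + 4)) = sqrt(-42593 + 106) = sqrt(-42487) = I*sqrt(42487)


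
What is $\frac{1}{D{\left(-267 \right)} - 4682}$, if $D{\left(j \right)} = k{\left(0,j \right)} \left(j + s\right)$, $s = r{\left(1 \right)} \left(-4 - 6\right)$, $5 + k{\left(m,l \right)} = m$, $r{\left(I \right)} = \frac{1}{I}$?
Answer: $- \frac{1}{3297} \approx -0.00030331$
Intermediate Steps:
$k{\left(m,l \right)} = -5 + m$
$s = -10$ ($s = \frac{-4 - 6}{1} = 1 \left(-10\right) = -10$)
$D{\left(j \right)} = 50 - 5 j$ ($D{\left(j \right)} = \left(-5 + 0\right) \left(j - 10\right) = - 5 \left(-10 + j\right) = 50 - 5 j$)
$\frac{1}{D{\left(-267 \right)} - 4682} = \frac{1}{\left(50 - -1335\right) - 4682} = \frac{1}{\left(50 + 1335\right) - 4682} = \frac{1}{1385 - 4682} = \frac{1}{-3297} = - \frac{1}{3297}$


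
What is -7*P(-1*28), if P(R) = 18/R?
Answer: 9/2 ≈ 4.5000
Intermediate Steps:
-7*P(-1*28) = -126/((-1*28)) = -126/(-28) = -126*(-1)/28 = -7*(-9/14) = 9/2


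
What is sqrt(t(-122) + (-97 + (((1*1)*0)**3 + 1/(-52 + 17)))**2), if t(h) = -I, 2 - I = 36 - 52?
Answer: 3*sqrt(1278974)/35 ≈ 96.936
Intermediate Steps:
I = 18 (I = 2 - (36 - 52) = 2 - 1*(-16) = 2 + 16 = 18)
t(h) = -18 (t(h) = -1*18 = -18)
sqrt(t(-122) + (-97 + (((1*1)*0)**3 + 1/(-52 + 17)))**2) = sqrt(-18 + (-97 + (((1*1)*0)**3 + 1/(-52 + 17)))**2) = sqrt(-18 + (-97 + ((1*0)**3 + 1/(-35)))**2) = sqrt(-18 + (-97 + (0**3 - 1/35))**2) = sqrt(-18 + (-97 + (0 - 1/35))**2) = sqrt(-18 + (-97 - 1/35)**2) = sqrt(-18 + (-3396/35)**2) = sqrt(-18 + 11532816/1225) = sqrt(11510766/1225) = 3*sqrt(1278974)/35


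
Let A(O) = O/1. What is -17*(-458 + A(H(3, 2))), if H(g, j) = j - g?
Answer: 7803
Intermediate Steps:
A(O) = O (A(O) = O*1 = O)
-17*(-458 + A(H(3, 2))) = -17*(-458 + (2 - 1*3)) = -17*(-458 + (2 - 3)) = -17*(-458 - 1) = -17*(-459) = 7803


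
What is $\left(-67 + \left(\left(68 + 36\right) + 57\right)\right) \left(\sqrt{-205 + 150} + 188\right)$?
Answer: $17672 + 94 i \sqrt{55} \approx 17672.0 + 697.12 i$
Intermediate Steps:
$\left(-67 + \left(\left(68 + 36\right) + 57\right)\right) \left(\sqrt{-205 + 150} + 188\right) = \left(-67 + \left(104 + 57\right)\right) \left(\sqrt{-55} + 188\right) = \left(-67 + 161\right) \left(i \sqrt{55} + 188\right) = 94 \left(188 + i \sqrt{55}\right) = 17672 + 94 i \sqrt{55}$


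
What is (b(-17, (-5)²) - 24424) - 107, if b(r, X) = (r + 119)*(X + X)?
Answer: -19431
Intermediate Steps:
b(r, X) = 2*X*(119 + r) (b(r, X) = (119 + r)*(2*X) = 2*X*(119 + r))
(b(-17, (-5)²) - 24424) - 107 = (2*(-5)²*(119 - 17) - 24424) - 107 = (2*25*102 - 24424) - 107 = (5100 - 24424) - 107 = -19324 - 107 = -19431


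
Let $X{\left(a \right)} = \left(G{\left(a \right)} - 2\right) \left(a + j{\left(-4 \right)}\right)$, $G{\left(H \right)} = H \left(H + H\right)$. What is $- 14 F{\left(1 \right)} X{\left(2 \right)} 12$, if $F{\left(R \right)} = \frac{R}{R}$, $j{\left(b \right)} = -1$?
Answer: $-1008$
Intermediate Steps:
$G{\left(H \right)} = 2 H^{2}$ ($G{\left(H \right)} = H 2 H = 2 H^{2}$)
$F{\left(R \right)} = 1$
$X{\left(a \right)} = \left(-1 + a\right) \left(-2 + 2 a^{2}\right)$ ($X{\left(a \right)} = \left(2 a^{2} - 2\right) \left(a - 1\right) = \left(-2 + 2 a^{2}\right) \left(-1 + a\right) = \left(-1 + a\right) \left(-2 + 2 a^{2}\right)$)
$- 14 F{\left(1 \right)} X{\left(2 \right)} 12 = - 14 \cdot 1 \left(2 - 4 - 2 \cdot 2^{2} + 2 \cdot 2^{3}\right) 12 = - 14 \cdot 1 \left(2 - 4 - 8 + 2 \cdot 8\right) 12 = - 14 \cdot 1 \left(2 - 4 - 8 + 16\right) 12 = - 14 \cdot 1 \cdot 6 \cdot 12 = \left(-14\right) 6 \cdot 12 = \left(-84\right) 12 = -1008$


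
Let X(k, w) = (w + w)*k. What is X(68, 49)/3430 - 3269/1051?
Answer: -42947/36785 ≈ -1.1675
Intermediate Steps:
X(k, w) = 2*k*w (X(k, w) = (2*w)*k = 2*k*w)
X(68, 49)/3430 - 3269/1051 = (2*68*49)/3430 - 3269/1051 = 6664*(1/3430) - 3269*1/1051 = 68/35 - 3269/1051 = -42947/36785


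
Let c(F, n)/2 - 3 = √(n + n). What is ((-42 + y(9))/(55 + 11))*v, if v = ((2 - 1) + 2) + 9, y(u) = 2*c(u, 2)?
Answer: -4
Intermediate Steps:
c(F, n) = 6 + 2*√2*√n (c(F, n) = 6 + 2*√(n + n) = 6 + 2*√(2*n) = 6 + 2*(√2*√n) = 6 + 2*√2*√n)
y(u) = 20 (y(u) = 2*(6 + 2*√2*√2) = 2*(6 + 4) = 2*10 = 20)
v = 12 (v = (1 + 2) + 9 = 3 + 9 = 12)
((-42 + y(9))/(55 + 11))*v = ((-42 + 20)/(55 + 11))*12 = -22/66*12 = -22*1/66*12 = -⅓*12 = -4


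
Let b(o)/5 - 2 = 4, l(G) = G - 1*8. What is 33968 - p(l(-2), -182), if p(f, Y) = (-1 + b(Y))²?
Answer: 33127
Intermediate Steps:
l(G) = -8 + G (l(G) = G - 8 = -8 + G)
b(o) = 30 (b(o) = 10 + 5*4 = 10 + 20 = 30)
p(f, Y) = 841 (p(f, Y) = (-1 + 30)² = 29² = 841)
33968 - p(l(-2), -182) = 33968 - 1*841 = 33968 - 841 = 33127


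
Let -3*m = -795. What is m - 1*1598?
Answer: -1333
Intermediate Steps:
m = 265 (m = -1/3*(-795) = 265)
m - 1*1598 = 265 - 1*1598 = 265 - 1598 = -1333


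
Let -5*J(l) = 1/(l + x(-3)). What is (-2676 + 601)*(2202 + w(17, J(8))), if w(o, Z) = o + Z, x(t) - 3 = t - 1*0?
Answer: -36834985/8 ≈ -4.6044e+6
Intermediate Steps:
x(t) = 3 + t (x(t) = 3 + (t - 1*0) = 3 + (t + 0) = 3 + t)
J(l) = -1/(5*l) (J(l) = -1/(5*(l + (3 - 3))) = -1/(5*(l + 0)) = -1/(5*l))
w(o, Z) = Z + o
(-2676 + 601)*(2202 + w(17, J(8))) = (-2676 + 601)*(2202 + (-⅕/8 + 17)) = -2075*(2202 + (-⅕*⅛ + 17)) = -2075*(2202 + (-1/40 + 17)) = -2075*(2202 + 679/40) = -2075*88759/40 = -36834985/8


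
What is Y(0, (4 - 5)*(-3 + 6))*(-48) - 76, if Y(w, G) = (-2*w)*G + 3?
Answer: -220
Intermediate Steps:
Y(w, G) = 3 - 2*G*w (Y(w, G) = -2*G*w + 3 = 3 - 2*G*w)
Y(0, (4 - 5)*(-3 + 6))*(-48) - 76 = (3 - 2*(4 - 5)*(-3 + 6)*0)*(-48) - 76 = (3 - 2*(-1*3)*0)*(-48) - 76 = (3 - 2*(-3)*0)*(-48) - 76 = (3 + 0)*(-48) - 76 = 3*(-48) - 76 = -144 - 76 = -220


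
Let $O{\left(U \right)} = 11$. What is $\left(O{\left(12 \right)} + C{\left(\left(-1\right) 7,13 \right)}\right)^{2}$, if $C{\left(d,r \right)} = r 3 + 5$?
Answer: $3025$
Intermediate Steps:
$C{\left(d,r \right)} = 5 + 3 r$ ($C{\left(d,r \right)} = 3 r + 5 = 5 + 3 r$)
$\left(O{\left(12 \right)} + C{\left(\left(-1\right) 7,13 \right)}\right)^{2} = \left(11 + \left(5 + 3 \cdot 13\right)\right)^{2} = \left(11 + \left(5 + 39\right)\right)^{2} = \left(11 + 44\right)^{2} = 55^{2} = 3025$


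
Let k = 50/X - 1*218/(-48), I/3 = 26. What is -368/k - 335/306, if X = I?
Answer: -11891797/164934 ≈ -72.100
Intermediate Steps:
I = 78 (I = 3*26 = 78)
X = 78
k = 539/104 (k = 50/78 - 1*218/(-48) = 50*(1/78) - 218*(-1/48) = 25/39 + 109/24 = 539/104 ≈ 5.1827)
-368/k - 335/306 = -368/539/104 - 335/306 = -368*104/539 - 335*1/306 = -38272/539 - 335/306 = -11891797/164934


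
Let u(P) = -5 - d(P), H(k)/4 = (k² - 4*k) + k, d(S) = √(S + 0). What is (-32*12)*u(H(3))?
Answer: 1920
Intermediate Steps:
d(S) = √S
H(k) = -12*k + 4*k² (H(k) = 4*((k² - 4*k) + k) = 4*(k² - 3*k) = -12*k + 4*k²)
u(P) = -5 - √P
(-32*12)*u(H(3)) = (-32*12)*(-5 - √(4*3*(-3 + 3))) = -384*(-5 - √(4*3*0)) = -384*(-5 - √0) = -384*(-5 - 1*0) = -384*(-5 + 0) = -384*(-5) = 1920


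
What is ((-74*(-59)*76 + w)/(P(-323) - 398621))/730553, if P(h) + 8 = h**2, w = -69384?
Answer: -65608/53750436975 ≈ -1.2206e-6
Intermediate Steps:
P(h) = -8 + h**2
((-74*(-59)*76 + w)/(P(-323) - 398621))/730553 = ((-74*(-59)*76 - 69384)/((-8 + (-323)**2) - 398621))/730553 = ((4366*76 - 69384)/((-8 + 104329) - 398621))*(1/730553) = ((331816 - 69384)/(104321 - 398621))*(1/730553) = (262432/(-294300))*(1/730553) = (262432*(-1/294300))*(1/730553) = -65608/73575*1/730553 = -65608/53750436975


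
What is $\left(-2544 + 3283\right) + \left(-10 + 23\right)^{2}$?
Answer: $908$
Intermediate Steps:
$\left(-2544 + 3283\right) + \left(-10 + 23\right)^{2} = 739 + 13^{2} = 739 + 169 = 908$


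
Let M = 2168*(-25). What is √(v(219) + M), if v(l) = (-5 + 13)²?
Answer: 2*I*√13534 ≈ 232.67*I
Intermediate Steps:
v(l) = 64 (v(l) = 8² = 64)
M = -54200
√(v(219) + M) = √(64 - 54200) = √(-54136) = 2*I*√13534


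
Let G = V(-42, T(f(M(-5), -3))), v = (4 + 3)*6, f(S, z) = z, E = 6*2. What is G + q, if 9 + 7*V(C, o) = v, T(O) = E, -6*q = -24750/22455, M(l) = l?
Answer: 51326/10479 ≈ 4.8980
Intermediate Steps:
E = 12
v = 42 (v = 7*6 = 42)
q = 275/1497 (q = -(-4125)/22455 = -⅙*(-550/499) = 275/1497 ≈ 0.18370)
T(O) = 12
V(C, o) = 33/7 (V(C, o) = -9/7 + (⅐)*42 = -9/7 + 6 = 33/7)
G = 33/7 ≈ 4.7143
G + q = 33/7 + 275/1497 = 51326/10479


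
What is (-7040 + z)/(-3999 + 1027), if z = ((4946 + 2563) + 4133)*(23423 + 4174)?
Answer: -160638617/1486 ≈ -1.0810e+5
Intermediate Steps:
z = 321284274 (z = (7509 + 4133)*27597 = 11642*27597 = 321284274)
(-7040 + z)/(-3999 + 1027) = (-7040 + 321284274)/(-3999 + 1027) = 321277234/(-2972) = 321277234*(-1/2972) = -160638617/1486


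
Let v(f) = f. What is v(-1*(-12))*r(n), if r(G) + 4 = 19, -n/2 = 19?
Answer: 180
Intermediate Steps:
n = -38 (n = -2*19 = -38)
r(G) = 15 (r(G) = -4 + 19 = 15)
v(-1*(-12))*r(n) = -1*(-12)*15 = 12*15 = 180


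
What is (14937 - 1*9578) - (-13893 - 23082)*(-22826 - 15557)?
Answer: -1419206066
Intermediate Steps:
(14937 - 1*9578) - (-13893 - 23082)*(-22826 - 15557) = (14937 - 9578) - (-36975)*(-38383) = 5359 - 1*1419211425 = 5359 - 1419211425 = -1419206066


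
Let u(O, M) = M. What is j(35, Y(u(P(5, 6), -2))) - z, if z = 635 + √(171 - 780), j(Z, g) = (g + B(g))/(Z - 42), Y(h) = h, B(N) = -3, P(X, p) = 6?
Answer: -4440/7 - I*√609 ≈ -634.29 - 24.678*I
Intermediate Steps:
j(Z, g) = (-3 + g)/(-42 + Z) (j(Z, g) = (g - 3)/(Z - 42) = (-3 + g)/(-42 + Z))
z = 635 + I*√609 (z = 635 + √(-609) = 635 + I*√609 ≈ 635.0 + 24.678*I)
j(35, Y(u(P(5, 6), -2))) - z = (-3 - 2)/(-42 + 35) - (635 + I*√609) = -5/(-7) + (-635 - I*√609) = -⅐*(-5) + (-635 - I*√609) = 5/7 + (-635 - I*√609) = -4440/7 - I*√609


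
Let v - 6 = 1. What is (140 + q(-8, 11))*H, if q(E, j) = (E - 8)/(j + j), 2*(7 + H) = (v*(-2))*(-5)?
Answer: 42896/11 ≈ 3899.6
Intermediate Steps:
v = 7 (v = 6 + 1 = 7)
H = 28 (H = -7 + ((7*(-2))*(-5))/2 = -7 + (-14*(-5))/2 = -7 + (½)*70 = -7 + 35 = 28)
q(E, j) = (-8 + E)/(2*j) (q(E, j) = (-8 + E)/((2*j)) = (-8 + E)*(1/(2*j)) = (-8 + E)/(2*j))
(140 + q(-8, 11))*H = (140 + (½)*(-8 - 8)/11)*28 = (140 + (½)*(1/11)*(-16))*28 = (140 - 8/11)*28 = (1532/11)*28 = 42896/11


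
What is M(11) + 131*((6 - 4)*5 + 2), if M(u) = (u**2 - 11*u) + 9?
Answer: 1581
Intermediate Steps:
M(u) = 9 + u**2 - 11*u
M(11) + 131*((6 - 4)*5 + 2) = (9 + 11**2 - 11*11) + 131*((6 - 4)*5 + 2) = (9 + 121 - 121) + 131*(2*5 + 2) = 9 + 131*(10 + 2) = 9 + 131*12 = 9 + 1572 = 1581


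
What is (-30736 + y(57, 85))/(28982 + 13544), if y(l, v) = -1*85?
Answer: -30821/42526 ≈ -0.72476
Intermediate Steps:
y(l, v) = -85
(-30736 + y(57, 85))/(28982 + 13544) = (-30736 - 85)/(28982 + 13544) = -30821/42526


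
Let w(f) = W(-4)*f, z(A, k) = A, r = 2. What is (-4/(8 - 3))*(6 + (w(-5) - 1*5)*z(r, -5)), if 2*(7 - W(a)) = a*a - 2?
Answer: 16/5 ≈ 3.2000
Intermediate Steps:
W(a) = 8 - a**2/2 (W(a) = 7 - (a*a - 2)/2 = 7 - (a**2 - 2)/2 = 7 - (-2 + a**2)/2 = 7 + (1 - a**2/2) = 8 - a**2/2)
w(f) = 0 (w(f) = (8 - 1/2*(-4)**2)*f = (8 - 1/2*16)*f = (8 - 8)*f = 0*f = 0)
(-4/(8 - 3))*(6 + (w(-5) - 1*5)*z(r, -5)) = (-4/(8 - 3))*(6 + (0 - 1*5)*2) = (-4/5)*(6 + (0 - 5)*2) = (-4*1/5)*(6 - 5*2) = -4*(6 - 10)/5 = -4/5*(-4) = 16/5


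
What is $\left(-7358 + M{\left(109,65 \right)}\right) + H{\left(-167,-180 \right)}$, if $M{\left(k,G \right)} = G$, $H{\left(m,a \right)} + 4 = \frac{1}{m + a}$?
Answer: $- \frac{2532060}{347} \approx -7297.0$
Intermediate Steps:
$H{\left(m,a \right)} = -4 + \frac{1}{a + m}$ ($H{\left(m,a \right)} = -4 + \frac{1}{m + a} = -4 + \frac{1}{a + m}$)
$\left(-7358 + M{\left(109,65 \right)}\right) + H{\left(-167,-180 \right)} = \left(-7358 + 65\right) + \frac{1 - -720 - -668}{-180 - 167} = -7293 + \frac{1 + 720 + 668}{-347} = -7293 - \frac{1389}{347} = - \frac{2532060}{347}$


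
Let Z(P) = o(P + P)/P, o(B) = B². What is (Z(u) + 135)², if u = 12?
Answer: 33489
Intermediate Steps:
Z(P) = 4*P (Z(P) = (P + P)²/P = (2*P)²/P = (4*P²)/P = 4*P)
(Z(u) + 135)² = (4*12 + 135)² = (48 + 135)² = 183² = 33489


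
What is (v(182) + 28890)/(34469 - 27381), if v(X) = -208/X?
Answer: 101111/24808 ≈ 4.0757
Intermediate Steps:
(v(182) + 28890)/(34469 - 27381) = (-208/182 + 28890)/(34469 - 27381) = (-208*1/182 + 28890)/7088 = (-8/7 + 28890)*(1/7088) = (202222/7)*(1/7088) = 101111/24808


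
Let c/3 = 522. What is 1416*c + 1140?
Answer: 2218596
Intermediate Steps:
c = 1566 (c = 3*522 = 1566)
1416*c + 1140 = 1416*1566 + 1140 = 2217456 + 1140 = 2218596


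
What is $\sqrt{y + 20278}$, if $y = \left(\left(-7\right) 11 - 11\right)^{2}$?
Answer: $\sqrt{28022} \approx 167.4$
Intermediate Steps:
$y = 7744$ ($y = \left(-77 - 11\right)^{2} = \left(-88\right)^{2} = 7744$)
$\sqrt{y + 20278} = \sqrt{7744 + 20278} = \sqrt{28022}$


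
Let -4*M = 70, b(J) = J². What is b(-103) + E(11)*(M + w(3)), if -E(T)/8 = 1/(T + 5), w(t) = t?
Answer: 42465/4 ≈ 10616.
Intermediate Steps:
M = -35/2 (M = -¼*70 = -35/2 ≈ -17.500)
E(T) = -8/(5 + T) (E(T) = -8/(T + 5) = -8/(5 + T))
b(-103) + E(11)*(M + w(3)) = (-103)² + (-8/(5 + 11))*(-35/2 + 3) = 10609 - 8/16*(-29/2) = 10609 - 8*1/16*(-29/2) = 10609 - ½*(-29/2) = 10609 + 29/4 = 42465/4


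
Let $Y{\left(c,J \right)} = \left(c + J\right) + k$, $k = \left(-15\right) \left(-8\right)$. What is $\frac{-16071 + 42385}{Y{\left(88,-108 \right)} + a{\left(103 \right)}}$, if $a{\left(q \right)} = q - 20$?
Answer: $\frac{26314}{183} \approx 143.79$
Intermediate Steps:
$k = 120$
$a{\left(q \right)} = -20 + q$ ($a{\left(q \right)} = q - 20 = -20 + q$)
$Y{\left(c,J \right)} = 120 + J + c$ ($Y{\left(c,J \right)} = \left(c + J\right) + 120 = \left(J + c\right) + 120 = 120 + J + c$)
$\frac{-16071 + 42385}{Y{\left(88,-108 \right)} + a{\left(103 \right)}} = \frac{-16071 + 42385}{\left(120 - 108 + 88\right) + \left(-20 + 103\right)} = \frac{26314}{100 + 83} = \frac{26314}{183}$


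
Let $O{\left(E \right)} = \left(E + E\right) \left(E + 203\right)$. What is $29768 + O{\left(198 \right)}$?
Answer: $188564$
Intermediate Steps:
$O{\left(E \right)} = 2 E \left(203 + E\right)$
$29768 + O{\left(198 \right)} = 29768 + 2 \cdot 198 \left(203 + 198\right) = 29768 + 2 \cdot 198 \cdot 401 = 29768 + 158796 = 188564$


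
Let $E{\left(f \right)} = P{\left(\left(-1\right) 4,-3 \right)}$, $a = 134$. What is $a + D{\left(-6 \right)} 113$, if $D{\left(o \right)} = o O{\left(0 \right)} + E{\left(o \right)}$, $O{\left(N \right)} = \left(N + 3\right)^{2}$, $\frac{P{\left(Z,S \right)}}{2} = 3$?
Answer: $-5290$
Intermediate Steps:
$P{\left(Z,S \right)} = 6$ ($P{\left(Z,S \right)} = 2 \cdot 3 = 6$)
$E{\left(f \right)} = 6$
$O{\left(N \right)} = \left(3 + N\right)^{2}$
$D{\left(o \right)} = 6 + 9 o$ ($D{\left(o \right)} = o \left(3 + 0\right)^{2} + 6 = o 3^{2} + 6 = o 9 + 6 = 9 o + 6 = 6 + 9 o$)
$a + D{\left(-6 \right)} 113 = 134 + \left(6 + 9 \left(-6\right)\right) 113 = 134 + \left(6 - 54\right) 113 = 134 - 5424 = -5290$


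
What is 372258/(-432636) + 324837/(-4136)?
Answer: -11839653285/149115208 ≈ -79.399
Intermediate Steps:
372258/(-432636) + 324837/(-4136) = 372258*(-1/432636) + 324837*(-1/4136) = -62043/72106 - 324837/4136 = -11839653285/149115208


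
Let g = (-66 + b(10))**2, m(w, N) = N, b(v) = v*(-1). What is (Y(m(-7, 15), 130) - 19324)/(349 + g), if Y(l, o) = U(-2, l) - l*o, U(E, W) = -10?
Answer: -21284/6125 ≈ -3.4749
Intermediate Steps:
b(v) = -v
Y(l, o) = -10 - l*o
g = 5776 (g = (-66 - 1*10)**2 = (-66 - 10)**2 = (-76)**2 = 5776)
(Y(m(-7, 15), 130) - 19324)/(349 + g) = ((-10 - 1*15*130) - 19324)/(349 + 5776) = ((-10 - 1950) - 19324)/6125 = (-1960 - 19324)*(1/6125) = -21284*1/6125 = -21284/6125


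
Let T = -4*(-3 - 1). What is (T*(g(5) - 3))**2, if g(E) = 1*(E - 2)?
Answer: 0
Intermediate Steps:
g(E) = -2 + E (g(E) = 1*(-2 + E) = -2 + E)
T = 16 (T = -4*(-4) = 16)
(T*(g(5) - 3))**2 = (16*((-2 + 5) - 3))**2 = (16*(3 - 3))**2 = (16*0)**2 = 0**2 = 0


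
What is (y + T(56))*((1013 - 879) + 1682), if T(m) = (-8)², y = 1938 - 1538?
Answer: 842624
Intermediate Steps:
y = 400
T(m) = 64
(y + T(56))*((1013 - 879) + 1682) = (400 + 64)*((1013 - 879) + 1682) = 464*(134 + 1682) = 464*1816 = 842624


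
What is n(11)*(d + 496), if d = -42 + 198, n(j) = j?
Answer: 7172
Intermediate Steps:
d = 156
n(11)*(d + 496) = 11*(156 + 496) = 11*652 = 7172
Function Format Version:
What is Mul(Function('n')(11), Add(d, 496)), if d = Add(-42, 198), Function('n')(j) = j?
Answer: 7172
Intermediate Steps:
d = 156
Mul(Function('n')(11), Add(d, 496)) = Mul(11, Add(156, 496)) = Mul(11, 652) = 7172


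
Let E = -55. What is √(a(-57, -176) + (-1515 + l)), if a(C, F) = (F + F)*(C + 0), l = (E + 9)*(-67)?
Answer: √21631 ≈ 147.07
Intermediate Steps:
l = 3082 (l = (-55 + 9)*(-67) = -46*(-67) = 3082)
a(C, F) = 2*C*F (a(C, F) = (2*F)*C = 2*C*F)
√(a(-57, -176) + (-1515 + l)) = √(2*(-57)*(-176) + (-1515 + 3082)) = √(20064 + 1567) = √21631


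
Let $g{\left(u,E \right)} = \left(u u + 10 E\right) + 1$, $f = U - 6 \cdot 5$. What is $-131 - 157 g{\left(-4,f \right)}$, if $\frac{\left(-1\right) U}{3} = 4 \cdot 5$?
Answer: $138500$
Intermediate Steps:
$U = -60$ ($U = - 3 \cdot 4 \cdot 5 = \left(-3\right) 20 = -60$)
$f = -90$ ($f = -60 - 6 \cdot 5 = -60 - 30 = -90$)
$g{\left(u,E \right)} = 1 + u^{2} + 10 E$ ($g{\left(u,E \right)} = \left(u^{2} + 10 E\right) + 1 = 1 + u^{2} + 10 E$)
$-131 - 157 g{\left(-4,f \right)} = -131 - 157 \left(1 + \left(-4\right)^{2} + 10 \left(-90\right)\right) = -131 - 157 \left(1 + 16 - 900\right) = -131 - -138631 = -131 + 138631 = 138500$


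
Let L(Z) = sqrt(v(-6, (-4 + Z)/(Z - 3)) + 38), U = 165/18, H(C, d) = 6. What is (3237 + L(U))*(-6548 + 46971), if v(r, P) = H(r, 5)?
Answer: 130849251 + 80846*sqrt(11) ≈ 1.3112e+8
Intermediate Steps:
U = 55/6 (U = 165*(1/18) = 55/6 ≈ 9.1667)
v(r, P) = 6
L(Z) = 2*sqrt(11) (L(Z) = sqrt(6 + 38) = sqrt(44) = 2*sqrt(11))
(3237 + L(U))*(-6548 + 46971) = (3237 + 2*sqrt(11))*(-6548 + 46971) = (3237 + 2*sqrt(11))*40423 = 130849251 + 80846*sqrt(11)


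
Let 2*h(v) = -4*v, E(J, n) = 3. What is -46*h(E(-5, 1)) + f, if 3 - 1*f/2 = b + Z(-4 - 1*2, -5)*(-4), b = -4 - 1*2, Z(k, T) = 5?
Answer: 334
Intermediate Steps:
b = -6 (b = -4 - 2 = -6)
f = 58 (f = 6 - 2*(-6 + 5*(-4)) = 6 - 2*(-6 - 20) = 6 - 2*(-26) = 6 + 52 = 58)
h(v) = -2*v (h(v) = (-4*v)/2 = -2*v)
-46*h(E(-5, 1)) + f = -(-92)*3 + 58 = -46*(-6) + 58 = 276 + 58 = 334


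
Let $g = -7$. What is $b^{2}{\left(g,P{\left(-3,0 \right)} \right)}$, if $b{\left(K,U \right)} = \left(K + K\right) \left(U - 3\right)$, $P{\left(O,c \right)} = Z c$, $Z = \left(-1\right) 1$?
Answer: $1764$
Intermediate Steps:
$Z = -1$
$P{\left(O,c \right)} = - c$
$b{\left(K,U \right)} = 2 K \left(-3 + U\right)$
$b^{2}{\left(g,P{\left(-3,0 \right)} \right)} = \left(2 \left(-7\right) \left(-3 - 0\right)\right)^{2} = \left(2 \left(-7\right) \left(-3 + 0\right)\right)^{2} = \left(2 \left(-7\right) \left(-3\right)\right)^{2} = 42^{2} = 1764$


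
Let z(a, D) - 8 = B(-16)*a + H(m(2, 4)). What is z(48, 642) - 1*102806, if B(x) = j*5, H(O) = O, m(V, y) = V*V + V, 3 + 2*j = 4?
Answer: -102672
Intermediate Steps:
j = 1/2 (j = -3/2 + (1/2)*4 = -3/2 + 2 = 1/2 ≈ 0.50000)
m(V, y) = V + V**2 (m(V, y) = V**2 + V = V + V**2)
B(x) = 5/2 (B(x) = (1/2)*5 = 5/2)
z(a, D) = 14 + 5*a/2 (z(a, D) = 8 + (5*a/2 + 2*(1 + 2)) = 8 + (5*a/2 + 2*3) = 8 + (5*a/2 + 6) = 8 + (6 + 5*a/2) = 14 + 5*a/2)
z(48, 642) - 1*102806 = (14 + (5/2)*48) - 1*102806 = (14 + 120) - 102806 = 134 - 102806 = -102672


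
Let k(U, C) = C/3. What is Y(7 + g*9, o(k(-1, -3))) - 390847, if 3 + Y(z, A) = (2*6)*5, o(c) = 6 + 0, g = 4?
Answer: -390790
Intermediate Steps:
k(U, C) = C/3 (k(U, C) = C*(⅓) = C/3)
o(c) = 6
Y(z, A) = 57 (Y(z, A) = -3 + (2*6)*5 = -3 + 12*5 = -3 + 60 = 57)
Y(7 + g*9, o(k(-1, -3))) - 390847 = 57 - 390847 = -390790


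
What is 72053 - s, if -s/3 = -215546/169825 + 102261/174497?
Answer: 2135154480342214/29633953025 ≈ 72051.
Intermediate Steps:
s = 60736968111/29633953025 (s = -3*(-215546/169825 + 102261/174497) = -3*(-20245656037/29633953025) = 60736968111/29633953025 ≈ 2.0496)
72053 - s = 72053 - 1*60736968111/29633953025 = 72053 - 60736968111/29633953025 = 2135154480342214/29633953025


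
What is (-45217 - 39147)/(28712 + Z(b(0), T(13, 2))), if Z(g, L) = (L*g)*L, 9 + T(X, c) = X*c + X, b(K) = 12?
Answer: -21091/9878 ≈ -2.1351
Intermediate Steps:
T(X, c) = -9 + X + X*c (T(X, c) = -9 + (X*c + X) = -9 + (X + X*c) = -9 + X + X*c)
Z(g, L) = g*L²
(-45217 - 39147)/(28712 + Z(b(0), T(13, 2))) = (-45217 - 39147)/(28712 + 12*(-9 + 13 + 13*2)²) = -84364/(28712 + 12*(-9 + 13 + 26)²) = -84364/(28712 + 12*30²) = -84364/(28712 + 12*900) = -84364/(28712 + 10800) = -84364/39512 = -84364*1/39512 = -21091/9878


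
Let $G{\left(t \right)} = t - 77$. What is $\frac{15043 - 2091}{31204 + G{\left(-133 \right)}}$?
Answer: $\frac{6476}{15497} \approx 0.41789$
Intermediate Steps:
$G{\left(t \right)} = -77 + t$
$\frac{15043 - 2091}{31204 + G{\left(-133 \right)}} = \frac{15043 - 2091}{31204 - 210} = \frac{12952}{31204 - 210} = \frac{12952}{30994} = 12952 \cdot \frac{1}{30994} = \frac{6476}{15497}$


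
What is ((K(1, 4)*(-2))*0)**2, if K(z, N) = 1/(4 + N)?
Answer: 0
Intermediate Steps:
((K(1, 4)*(-2))*0)**2 = ((-2/(4 + 4))*0)**2 = ((-2/8)*0)**2 = (((1/8)*(-2))*0)**2 = (-1/4*0)**2 = 0**2 = 0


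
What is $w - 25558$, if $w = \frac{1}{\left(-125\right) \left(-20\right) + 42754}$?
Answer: $- \frac{1156601731}{45254} \approx -25558.0$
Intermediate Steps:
$w = \frac{1}{45254}$ ($w = \frac{1}{2500 + 42754} = \frac{1}{45254} \approx 2.2097 \cdot 10^{-5}$)
$w - 25558 = \frac{1}{45254} - 25558 = - \frac{1156601731}{45254}$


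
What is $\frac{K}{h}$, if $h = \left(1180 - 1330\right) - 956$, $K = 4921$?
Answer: $- \frac{703}{158} \approx -4.4494$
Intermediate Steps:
$h = -1106$ ($h = -150 - 956 = -1106$)
$\frac{K}{h} = \frac{4921}{-1106} = 4921 \left(- \frac{1}{1106}\right) = - \frac{703}{158}$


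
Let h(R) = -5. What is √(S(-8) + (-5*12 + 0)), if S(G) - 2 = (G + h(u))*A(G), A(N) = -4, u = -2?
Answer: I*√6 ≈ 2.4495*I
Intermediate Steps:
S(G) = 22 - 4*G (S(G) = 2 + (G - 5)*(-4) = 2 + (-5 + G)*(-4) = 2 + (20 - 4*G) = 22 - 4*G)
√(S(-8) + (-5*12 + 0)) = √((22 - 4*(-8)) + (-5*12 + 0)) = √((22 + 32) + (-60 + 0)) = √(54 - 60) = √(-6) = I*√6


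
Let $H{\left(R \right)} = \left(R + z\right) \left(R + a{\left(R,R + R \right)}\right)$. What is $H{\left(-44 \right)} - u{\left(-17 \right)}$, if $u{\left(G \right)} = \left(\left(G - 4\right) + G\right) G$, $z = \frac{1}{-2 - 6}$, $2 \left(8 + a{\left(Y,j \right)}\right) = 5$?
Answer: $\frac{24611}{16} \approx 1538.2$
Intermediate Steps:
$a{\left(Y,j \right)} = - \frac{11}{2}$ ($a{\left(Y,j \right)} = -8 + \frac{1}{2} \cdot 5 = -8 + \frac{5}{2} = - \frac{11}{2}$)
$z = - \frac{1}{8}$ ($z = \frac{1}{-8} = - \frac{1}{8} \approx -0.125$)
$H{\left(R \right)} = \left(- \frac{11}{2} + R\right) \left(- \frac{1}{8} + R\right)$ ($H{\left(R \right)} = \left(R - \frac{1}{8}\right) \left(R - \frac{11}{2}\right) = \left(- \frac{1}{8} + R\right) \left(- \frac{11}{2} + R\right) = \left(- \frac{11}{2} + R\right) \left(- \frac{1}{8} + R\right)$)
$u{\left(G \right)} = G \left(-4 + 2 G\right)$ ($u{\left(G \right)} = \left(\left(-4 + G\right) + G\right) G = \left(-4 + 2 G\right) G = G \left(-4 + 2 G\right)$)
$H{\left(-44 \right)} - u{\left(-17 \right)} = \left(\frac{11}{16} + \left(-44\right)^{2} - - \frac{495}{2}\right) - 2 \left(-17\right) \left(-2 - 17\right) = \left(\frac{11}{16} + 1936 + \frac{495}{2}\right) - 2 \left(-17\right) \left(-19\right) = \frac{34947}{16} - 646 = \frac{24611}{16}$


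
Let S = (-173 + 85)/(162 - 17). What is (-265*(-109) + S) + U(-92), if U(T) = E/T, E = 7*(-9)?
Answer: 385326939/13340 ≈ 28885.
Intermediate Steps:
E = -63
S = -88/145 ≈ -0.60690
U(T) = -63/T
(-265*(-109) + S) + U(-92) = (-265*(-109) - 88/145) - 63/(-92) = (28885 - 88/145) - 63*(-1/92) = 4188237/145 + 63/92 = 385326939/13340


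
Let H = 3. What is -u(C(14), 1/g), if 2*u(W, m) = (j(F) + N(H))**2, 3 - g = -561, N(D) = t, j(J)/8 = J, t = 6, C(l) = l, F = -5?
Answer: -578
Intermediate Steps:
j(J) = 8*J
N(D) = 6
g = 564 (g = 3 - 1*(-561) = 3 + 561 = 564)
u(W, m) = 578 (u(W, m) = (8*(-5) + 6)**2/2 = (-40 + 6)**2/2 = (1/2)*(-34)**2 = (1/2)*1156 = 578)
-u(C(14), 1/g) = -1*578 = -578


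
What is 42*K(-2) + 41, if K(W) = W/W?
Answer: 83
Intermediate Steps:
K(W) = 1
42*K(-2) + 41 = 42*1 + 41 = 42 + 41 = 83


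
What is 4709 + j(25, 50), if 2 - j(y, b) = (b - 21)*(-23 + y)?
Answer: 4653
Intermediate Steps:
j(y, b) = 2 - (-23 + y)*(-21 + b) (j(y, b) = 2 - (b - 21)*(-23 + y) = 2 - (-21 + b)*(-23 + y) = 2 - (-23 + y)*(-21 + b))
4709 + j(25, 50) = 4709 + (-481 + 21*25 + 23*50 - 1*50*25) = 4709 + (-481 + 525 + 1150 - 1250) = 4709 - 56 = 4653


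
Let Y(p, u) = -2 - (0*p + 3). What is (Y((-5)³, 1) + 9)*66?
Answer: 264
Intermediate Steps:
Y(p, u) = -5 (Y(p, u) = -2 - (0 + 3) = -2 - 1*3 = -2 - 3 = -5)
(Y((-5)³, 1) + 9)*66 = (-5 + 9)*66 = 4*66 = 264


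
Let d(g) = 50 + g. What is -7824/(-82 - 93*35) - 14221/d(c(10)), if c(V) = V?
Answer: -46986037/200220 ≈ -234.67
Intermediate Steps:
-7824/(-82 - 93*35) - 14221/d(c(10)) = -7824/(-82 - 93*35) - 14221/(50 + 10) = -7824/(-82 - 3255) - 14221/60 = -7824/(-3337) - 14221*1/60 = -7824*(-1/3337) - 14221/60 = 7824/3337 - 14221/60 = -46986037/200220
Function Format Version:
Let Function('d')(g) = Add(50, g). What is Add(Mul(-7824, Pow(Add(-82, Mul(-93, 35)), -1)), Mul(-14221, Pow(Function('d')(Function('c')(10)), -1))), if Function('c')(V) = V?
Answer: Rational(-46986037, 200220) ≈ -234.67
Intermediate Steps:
Add(Mul(-7824, Pow(Add(-82, Mul(-93, 35)), -1)), Mul(-14221, Pow(Function('d')(Function('c')(10)), -1))) = Add(Mul(-7824, Pow(Add(-82, Mul(-93, 35)), -1)), Mul(-14221, Pow(Add(50, 10), -1))) = Add(Mul(-7824, Pow(Add(-82, -3255), -1)), Mul(-14221, Pow(60, -1))) = Add(Mul(-7824, Pow(-3337, -1)), Mul(-14221, Rational(1, 60))) = Add(Mul(-7824, Rational(-1, 3337)), Rational(-14221, 60)) = Add(Rational(7824, 3337), Rational(-14221, 60)) = Rational(-46986037, 200220)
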